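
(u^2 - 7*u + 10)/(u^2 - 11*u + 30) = (u - 2)/(u - 6)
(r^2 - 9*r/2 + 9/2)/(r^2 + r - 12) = (r - 3/2)/(r + 4)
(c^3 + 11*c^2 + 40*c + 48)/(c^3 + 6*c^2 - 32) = (c + 3)/(c - 2)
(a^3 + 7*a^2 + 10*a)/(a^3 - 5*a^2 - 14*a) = (a + 5)/(a - 7)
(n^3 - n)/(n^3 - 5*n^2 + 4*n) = (n + 1)/(n - 4)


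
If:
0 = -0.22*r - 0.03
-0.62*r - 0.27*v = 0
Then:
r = -0.14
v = 0.31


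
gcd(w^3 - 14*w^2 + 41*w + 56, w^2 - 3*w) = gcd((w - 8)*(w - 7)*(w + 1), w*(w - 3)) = 1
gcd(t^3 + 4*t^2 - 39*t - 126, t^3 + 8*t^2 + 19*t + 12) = t + 3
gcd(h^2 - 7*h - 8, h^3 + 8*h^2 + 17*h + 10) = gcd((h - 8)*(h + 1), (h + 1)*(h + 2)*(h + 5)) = h + 1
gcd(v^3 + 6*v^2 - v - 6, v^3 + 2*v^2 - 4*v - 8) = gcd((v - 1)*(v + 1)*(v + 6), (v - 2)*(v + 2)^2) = 1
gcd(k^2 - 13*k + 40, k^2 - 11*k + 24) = k - 8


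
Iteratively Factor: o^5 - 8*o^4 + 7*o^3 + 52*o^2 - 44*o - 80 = (o - 2)*(o^4 - 6*o^3 - 5*o^2 + 42*o + 40) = (o - 4)*(o - 2)*(o^3 - 2*o^2 - 13*o - 10) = (o - 4)*(o - 2)*(o + 2)*(o^2 - 4*o - 5) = (o - 5)*(o - 4)*(o - 2)*(o + 2)*(o + 1)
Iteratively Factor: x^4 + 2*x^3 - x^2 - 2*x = (x + 2)*(x^3 - x) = (x - 1)*(x + 2)*(x^2 + x) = (x - 1)*(x + 1)*(x + 2)*(x)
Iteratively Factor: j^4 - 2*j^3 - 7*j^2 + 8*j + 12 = (j + 2)*(j^3 - 4*j^2 + j + 6) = (j + 1)*(j + 2)*(j^2 - 5*j + 6) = (j - 2)*(j + 1)*(j + 2)*(j - 3)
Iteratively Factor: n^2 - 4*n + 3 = (n - 1)*(n - 3)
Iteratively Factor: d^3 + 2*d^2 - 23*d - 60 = (d + 4)*(d^2 - 2*d - 15) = (d - 5)*(d + 4)*(d + 3)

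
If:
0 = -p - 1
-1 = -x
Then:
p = -1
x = 1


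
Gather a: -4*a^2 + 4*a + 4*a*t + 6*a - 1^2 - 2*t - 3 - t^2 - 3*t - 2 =-4*a^2 + a*(4*t + 10) - t^2 - 5*t - 6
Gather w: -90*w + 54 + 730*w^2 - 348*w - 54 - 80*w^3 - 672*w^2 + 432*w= -80*w^3 + 58*w^2 - 6*w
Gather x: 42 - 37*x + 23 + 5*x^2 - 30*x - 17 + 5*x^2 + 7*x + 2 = 10*x^2 - 60*x + 50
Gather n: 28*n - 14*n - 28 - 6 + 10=14*n - 24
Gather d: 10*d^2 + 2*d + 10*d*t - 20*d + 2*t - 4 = 10*d^2 + d*(10*t - 18) + 2*t - 4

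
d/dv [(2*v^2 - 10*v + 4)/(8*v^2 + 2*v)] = (21*v^2 - 16*v - 2)/(v^2*(16*v^2 + 8*v + 1))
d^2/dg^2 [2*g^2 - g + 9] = 4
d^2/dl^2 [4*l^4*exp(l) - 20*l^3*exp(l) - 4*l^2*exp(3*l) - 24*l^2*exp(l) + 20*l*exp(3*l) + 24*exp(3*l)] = 4*(l^4 + 3*l^3 - 9*l^2*exp(2*l) - 24*l^2 + 33*l*exp(2*l) - 54*l + 82*exp(2*l) - 12)*exp(l)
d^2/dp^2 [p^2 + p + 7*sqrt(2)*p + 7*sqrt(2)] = 2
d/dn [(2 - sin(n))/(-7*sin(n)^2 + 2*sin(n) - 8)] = (-7*sin(n)^2 + 28*sin(n) + 4)*cos(n)/(7*sin(n)^2 - 2*sin(n) + 8)^2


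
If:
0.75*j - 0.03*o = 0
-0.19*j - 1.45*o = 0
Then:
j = 0.00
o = 0.00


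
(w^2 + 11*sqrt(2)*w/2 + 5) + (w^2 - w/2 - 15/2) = 2*w^2 - w/2 + 11*sqrt(2)*w/2 - 5/2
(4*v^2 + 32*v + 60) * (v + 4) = 4*v^3 + 48*v^2 + 188*v + 240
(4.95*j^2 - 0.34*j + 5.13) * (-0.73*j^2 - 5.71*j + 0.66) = -3.6135*j^4 - 28.0163*j^3 + 1.4635*j^2 - 29.5167*j + 3.3858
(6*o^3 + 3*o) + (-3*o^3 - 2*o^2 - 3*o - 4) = 3*o^3 - 2*o^2 - 4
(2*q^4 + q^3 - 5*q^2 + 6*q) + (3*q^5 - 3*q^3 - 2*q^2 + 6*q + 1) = 3*q^5 + 2*q^4 - 2*q^3 - 7*q^2 + 12*q + 1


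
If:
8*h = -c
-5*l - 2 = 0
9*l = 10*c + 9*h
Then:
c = -144/355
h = 18/355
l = -2/5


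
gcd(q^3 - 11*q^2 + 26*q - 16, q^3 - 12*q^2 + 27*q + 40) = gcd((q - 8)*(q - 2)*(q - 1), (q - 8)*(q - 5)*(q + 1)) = q - 8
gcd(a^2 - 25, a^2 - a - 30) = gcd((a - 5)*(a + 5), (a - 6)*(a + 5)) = a + 5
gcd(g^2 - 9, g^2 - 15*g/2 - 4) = 1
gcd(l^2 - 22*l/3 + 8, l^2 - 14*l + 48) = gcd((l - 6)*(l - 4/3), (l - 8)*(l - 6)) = l - 6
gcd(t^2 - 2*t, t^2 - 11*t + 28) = 1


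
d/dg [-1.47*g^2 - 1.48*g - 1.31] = -2.94*g - 1.48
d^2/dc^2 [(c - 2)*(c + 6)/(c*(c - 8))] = 24*(c^3 - 3*c^2 + 24*c - 64)/(c^3*(c^3 - 24*c^2 + 192*c - 512))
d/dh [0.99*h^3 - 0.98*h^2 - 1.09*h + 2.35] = 2.97*h^2 - 1.96*h - 1.09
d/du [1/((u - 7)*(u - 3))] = 2*(5 - u)/(u^4 - 20*u^3 + 142*u^2 - 420*u + 441)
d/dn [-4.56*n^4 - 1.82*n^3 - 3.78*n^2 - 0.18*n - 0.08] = -18.24*n^3 - 5.46*n^2 - 7.56*n - 0.18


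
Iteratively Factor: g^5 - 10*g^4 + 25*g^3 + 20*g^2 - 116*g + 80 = (g - 2)*(g^4 - 8*g^3 + 9*g^2 + 38*g - 40) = (g - 2)*(g + 2)*(g^3 - 10*g^2 + 29*g - 20) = (g - 5)*(g - 2)*(g + 2)*(g^2 - 5*g + 4) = (g - 5)*(g - 4)*(g - 2)*(g + 2)*(g - 1)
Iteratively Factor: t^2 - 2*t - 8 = (t - 4)*(t + 2)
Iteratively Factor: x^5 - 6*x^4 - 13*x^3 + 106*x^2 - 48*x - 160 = (x + 1)*(x^4 - 7*x^3 - 6*x^2 + 112*x - 160) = (x + 1)*(x + 4)*(x^3 - 11*x^2 + 38*x - 40) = (x - 2)*(x + 1)*(x + 4)*(x^2 - 9*x + 20) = (x - 4)*(x - 2)*(x + 1)*(x + 4)*(x - 5)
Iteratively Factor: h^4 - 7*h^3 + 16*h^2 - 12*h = (h - 2)*(h^3 - 5*h^2 + 6*h) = h*(h - 2)*(h^2 - 5*h + 6) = h*(h - 3)*(h - 2)*(h - 2)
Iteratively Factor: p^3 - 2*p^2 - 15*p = (p + 3)*(p^2 - 5*p) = p*(p + 3)*(p - 5)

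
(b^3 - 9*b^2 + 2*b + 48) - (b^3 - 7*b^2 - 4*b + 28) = -2*b^2 + 6*b + 20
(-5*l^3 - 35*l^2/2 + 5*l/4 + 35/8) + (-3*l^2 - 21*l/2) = -5*l^3 - 41*l^2/2 - 37*l/4 + 35/8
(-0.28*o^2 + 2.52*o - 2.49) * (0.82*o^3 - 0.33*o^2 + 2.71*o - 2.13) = -0.2296*o^5 + 2.1588*o^4 - 3.6322*o^3 + 8.2473*o^2 - 12.1155*o + 5.3037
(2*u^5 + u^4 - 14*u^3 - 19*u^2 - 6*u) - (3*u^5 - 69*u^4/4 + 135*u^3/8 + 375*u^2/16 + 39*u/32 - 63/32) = -u^5 + 73*u^4/4 - 247*u^3/8 - 679*u^2/16 - 231*u/32 + 63/32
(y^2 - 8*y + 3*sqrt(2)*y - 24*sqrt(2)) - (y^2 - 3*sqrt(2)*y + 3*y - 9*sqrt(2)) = -11*y + 6*sqrt(2)*y - 15*sqrt(2)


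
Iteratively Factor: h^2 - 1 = (h - 1)*(h + 1)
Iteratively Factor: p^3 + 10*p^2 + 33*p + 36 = (p + 3)*(p^2 + 7*p + 12) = (p + 3)*(p + 4)*(p + 3)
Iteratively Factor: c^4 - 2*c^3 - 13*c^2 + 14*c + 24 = (c - 2)*(c^3 - 13*c - 12) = (c - 2)*(c + 1)*(c^2 - c - 12) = (c - 2)*(c + 1)*(c + 3)*(c - 4)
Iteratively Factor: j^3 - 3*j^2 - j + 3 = (j - 3)*(j^2 - 1) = (j - 3)*(j + 1)*(j - 1)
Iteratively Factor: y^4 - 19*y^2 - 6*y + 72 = (y - 4)*(y^3 + 4*y^2 - 3*y - 18) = (y - 4)*(y + 3)*(y^2 + y - 6) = (y - 4)*(y + 3)^2*(y - 2)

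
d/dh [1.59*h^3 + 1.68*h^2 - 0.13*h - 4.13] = 4.77*h^2 + 3.36*h - 0.13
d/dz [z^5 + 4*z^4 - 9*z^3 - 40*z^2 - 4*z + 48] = 5*z^4 + 16*z^3 - 27*z^2 - 80*z - 4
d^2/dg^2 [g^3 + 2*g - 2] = 6*g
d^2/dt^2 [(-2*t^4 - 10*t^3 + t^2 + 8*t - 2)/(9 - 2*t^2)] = 2*(8*t^6 - 108*t^4 + 148*t^3 + 942*t^2 + 1998*t - 45)/(8*t^6 - 108*t^4 + 486*t^2 - 729)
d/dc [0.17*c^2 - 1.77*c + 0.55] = 0.34*c - 1.77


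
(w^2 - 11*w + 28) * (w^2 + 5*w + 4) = w^4 - 6*w^3 - 23*w^2 + 96*w + 112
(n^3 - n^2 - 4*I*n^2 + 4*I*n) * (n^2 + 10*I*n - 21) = n^5 - n^4 + 6*I*n^4 + 19*n^3 - 6*I*n^3 - 19*n^2 + 84*I*n^2 - 84*I*n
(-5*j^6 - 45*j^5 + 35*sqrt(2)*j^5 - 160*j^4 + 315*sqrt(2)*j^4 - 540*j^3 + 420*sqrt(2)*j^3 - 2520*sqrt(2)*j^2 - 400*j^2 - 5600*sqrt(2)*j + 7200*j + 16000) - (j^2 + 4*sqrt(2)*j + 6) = -5*j^6 - 45*j^5 + 35*sqrt(2)*j^5 - 160*j^4 + 315*sqrt(2)*j^4 - 540*j^3 + 420*sqrt(2)*j^3 - 2520*sqrt(2)*j^2 - 401*j^2 - 5604*sqrt(2)*j + 7200*j + 15994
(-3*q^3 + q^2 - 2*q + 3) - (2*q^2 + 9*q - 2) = -3*q^3 - q^2 - 11*q + 5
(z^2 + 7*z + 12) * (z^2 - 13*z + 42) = z^4 - 6*z^3 - 37*z^2 + 138*z + 504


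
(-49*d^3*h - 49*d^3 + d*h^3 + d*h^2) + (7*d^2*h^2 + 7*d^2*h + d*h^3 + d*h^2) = -49*d^3*h - 49*d^3 + 7*d^2*h^2 + 7*d^2*h + 2*d*h^3 + 2*d*h^2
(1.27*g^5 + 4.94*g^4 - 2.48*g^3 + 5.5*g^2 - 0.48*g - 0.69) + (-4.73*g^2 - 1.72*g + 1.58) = 1.27*g^5 + 4.94*g^4 - 2.48*g^3 + 0.77*g^2 - 2.2*g + 0.89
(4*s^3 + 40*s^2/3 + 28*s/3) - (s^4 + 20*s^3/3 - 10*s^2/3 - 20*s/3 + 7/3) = -s^4 - 8*s^3/3 + 50*s^2/3 + 16*s - 7/3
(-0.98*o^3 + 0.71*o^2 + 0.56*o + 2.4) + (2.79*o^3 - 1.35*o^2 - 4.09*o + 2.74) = 1.81*o^3 - 0.64*o^2 - 3.53*o + 5.14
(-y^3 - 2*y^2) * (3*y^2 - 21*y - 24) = -3*y^5 + 15*y^4 + 66*y^3 + 48*y^2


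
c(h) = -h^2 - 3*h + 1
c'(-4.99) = 6.98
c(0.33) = -0.10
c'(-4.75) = 6.50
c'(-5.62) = 8.24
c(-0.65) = 2.53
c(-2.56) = 2.13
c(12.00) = -179.00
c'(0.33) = -3.66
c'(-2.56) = 2.12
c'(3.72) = -10.44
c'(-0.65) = -1.70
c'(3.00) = -9.00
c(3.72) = -24.00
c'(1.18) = -5.36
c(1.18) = -3.93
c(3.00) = -17.00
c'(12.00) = -27.00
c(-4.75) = -7.31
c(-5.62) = -13.72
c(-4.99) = -8.93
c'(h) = -2*h - 3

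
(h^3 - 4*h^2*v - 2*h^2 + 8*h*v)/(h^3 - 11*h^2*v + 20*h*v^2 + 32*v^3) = h*(2 - h)/(-h^2 + 7*h*v + 8*v^2)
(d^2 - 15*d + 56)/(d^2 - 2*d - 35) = (d - 8)/(d + 5)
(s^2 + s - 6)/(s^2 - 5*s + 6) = (s + 3)/(s - 3)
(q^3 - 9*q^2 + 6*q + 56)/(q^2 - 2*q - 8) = q - 7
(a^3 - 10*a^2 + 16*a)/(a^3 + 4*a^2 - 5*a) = (a^2 - 10*a + 16)/(a^2 + 4*a - 5)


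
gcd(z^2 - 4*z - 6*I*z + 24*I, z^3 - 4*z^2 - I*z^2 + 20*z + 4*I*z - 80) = z - 4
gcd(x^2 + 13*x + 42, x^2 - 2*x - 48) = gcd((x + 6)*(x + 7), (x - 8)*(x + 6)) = x + 6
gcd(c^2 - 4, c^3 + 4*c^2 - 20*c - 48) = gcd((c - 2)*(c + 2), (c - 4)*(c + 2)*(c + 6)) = c + 2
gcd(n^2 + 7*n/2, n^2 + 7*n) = n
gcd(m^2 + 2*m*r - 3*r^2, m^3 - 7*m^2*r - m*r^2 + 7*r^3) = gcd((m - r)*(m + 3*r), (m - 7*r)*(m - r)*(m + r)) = -m + r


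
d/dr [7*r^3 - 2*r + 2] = 21*r^2 - 2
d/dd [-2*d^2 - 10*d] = -4*d - 10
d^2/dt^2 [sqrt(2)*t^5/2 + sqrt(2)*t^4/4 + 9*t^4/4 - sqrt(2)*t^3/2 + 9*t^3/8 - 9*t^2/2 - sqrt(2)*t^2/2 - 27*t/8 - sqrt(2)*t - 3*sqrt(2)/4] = 10*sqrt(2)*t^3 + 3*sqrt(2)*t^2 + 27*t^2 - 3*sqrt(2)*t + 27*t/4 - 9 - sqrt(2)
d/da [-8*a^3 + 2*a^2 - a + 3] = -24*a^2 + 4*a - 1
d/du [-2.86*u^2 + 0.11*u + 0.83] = 0.11 - 5.72*u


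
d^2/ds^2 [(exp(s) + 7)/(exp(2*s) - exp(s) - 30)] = (exp(4*s) + 29*exp(3*s) + 159*exp(2*s) + 817*exp(s) + 690)*exp(s)/(exp(6*s) - 3*exp(5*s) - 87*exp(4*s) + 179*exp(3*s) + 2610*exp(2*s) - 2700*exp(s) - 27000)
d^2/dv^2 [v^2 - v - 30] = 2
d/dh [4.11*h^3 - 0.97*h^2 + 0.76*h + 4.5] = 12.33*h^2 - 1.94*h + 0.76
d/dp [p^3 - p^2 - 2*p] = 3*p^2 - 2*p - 2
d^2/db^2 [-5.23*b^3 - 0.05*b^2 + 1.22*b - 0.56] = -31.38*b - 0.1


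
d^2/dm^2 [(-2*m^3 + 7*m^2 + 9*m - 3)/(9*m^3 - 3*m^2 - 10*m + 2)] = 2*(513*m^6 + 1647*m^5 - 81*m^4 + 235*m^3 + 3*m^2 + 30*m - 110)/(729*m^9 - 729*m^8 - 2187*m^7 + 2079*m^6 + 2106*m^5 - 1926*m^4 - 532*m^3 + 564*m^2 - 120*m + 8)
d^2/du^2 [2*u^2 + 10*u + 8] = 4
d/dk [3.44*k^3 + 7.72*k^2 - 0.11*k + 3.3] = 10.32*k^2 + 15.44*k - 0.11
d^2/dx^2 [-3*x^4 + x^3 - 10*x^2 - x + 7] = -36*x^2 + 6*x - 20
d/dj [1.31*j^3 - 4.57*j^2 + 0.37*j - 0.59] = 3.93*j^2 - 9.14*j + 0.37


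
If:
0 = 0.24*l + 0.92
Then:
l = -3.83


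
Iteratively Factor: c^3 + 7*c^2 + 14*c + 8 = (c + 4)*(c^2 + 3*c + 2) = (c + 1)*(c + 4)*(c + 2)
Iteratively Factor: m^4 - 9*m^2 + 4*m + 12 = (m - 2)*(m^3 + 2*m^2 - 5*m - 6) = (m - 2)^2*(m^2 + 4*m + 3) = (m - 2)^2*(m + 1)*(m + 3)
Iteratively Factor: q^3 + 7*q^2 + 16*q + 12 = (q + 2)*(q^2 + 5*q + 6) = (q + 2)*(q + 3)*(q + 2)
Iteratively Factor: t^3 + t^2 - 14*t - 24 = (t + 3)*(t^2 - 2*t - 8) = (t + 2)*(t + 3)*(t - 4)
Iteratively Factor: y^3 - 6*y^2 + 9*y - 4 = (y - 1)*(y^2 - 5*y + 4) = (y - 4)*(y - 1)*(y - 1)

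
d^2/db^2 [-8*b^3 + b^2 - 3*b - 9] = 2 - 48*b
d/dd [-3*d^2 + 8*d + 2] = 8 - 6*d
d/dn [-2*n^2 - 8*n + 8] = -4*n - 8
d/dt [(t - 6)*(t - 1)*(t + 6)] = 3*t^2 - 2*t - 36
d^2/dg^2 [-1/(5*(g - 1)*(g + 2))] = 2*(-(g - 1)^2 - (g - 1)*(g + 2) - (g + 2)^2)/(5*(g - 1)^3*(g + 2)^3)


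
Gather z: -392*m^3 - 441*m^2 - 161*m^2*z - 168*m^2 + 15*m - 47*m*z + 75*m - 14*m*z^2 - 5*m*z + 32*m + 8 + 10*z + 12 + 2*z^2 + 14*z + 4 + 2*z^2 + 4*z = -392*m^3 - 609*m^2 + 122*m + z^2*(4 - 14*m) + z*(-161*m^2 - 52*m + 28) + 24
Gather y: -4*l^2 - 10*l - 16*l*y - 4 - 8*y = -4*l^2 - 10*l + y*(-16*l - 8) - 4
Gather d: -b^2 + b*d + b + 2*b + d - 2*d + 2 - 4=-b^2 + 3*b + d*(b - 1) - 2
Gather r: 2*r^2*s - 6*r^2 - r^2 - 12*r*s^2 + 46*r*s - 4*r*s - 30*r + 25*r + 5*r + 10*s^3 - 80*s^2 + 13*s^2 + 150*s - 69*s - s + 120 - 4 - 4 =r^2*(2*s - 7) + r*(-12*s^2 + 42*s) + 10*s^3 - 67*s^2 + 80*s + 112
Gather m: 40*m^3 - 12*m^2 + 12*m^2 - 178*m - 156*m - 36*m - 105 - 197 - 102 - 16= 40*m^3 - 370*m - 420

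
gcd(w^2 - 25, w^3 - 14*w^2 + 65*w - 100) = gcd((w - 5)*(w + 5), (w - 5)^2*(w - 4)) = w - 5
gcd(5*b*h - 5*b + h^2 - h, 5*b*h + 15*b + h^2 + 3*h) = 5*b + h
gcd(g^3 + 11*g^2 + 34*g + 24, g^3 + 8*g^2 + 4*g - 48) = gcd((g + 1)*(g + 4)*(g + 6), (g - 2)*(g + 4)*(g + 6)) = g^2 + 10*g + 24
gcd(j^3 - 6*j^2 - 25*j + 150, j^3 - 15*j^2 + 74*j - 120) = j^2 - 11*j + 30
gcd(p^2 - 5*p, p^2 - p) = p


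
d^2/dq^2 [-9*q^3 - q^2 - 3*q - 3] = -54*q - 2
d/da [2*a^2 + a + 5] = 4*a + 1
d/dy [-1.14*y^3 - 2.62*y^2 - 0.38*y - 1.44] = -3.42*y^2 - 5.24*y - 0.38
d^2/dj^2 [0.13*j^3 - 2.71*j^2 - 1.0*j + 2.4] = 0.78*j - 5.42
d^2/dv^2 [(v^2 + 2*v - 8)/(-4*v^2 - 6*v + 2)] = (-2*v^3 + 90*v^2 + 132*v + 81)/(8*v^6 + 36*v^5 + 42*v^4 - 9*v^3 - 21*v^2 + 9*v - 1)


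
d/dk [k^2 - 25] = 2*k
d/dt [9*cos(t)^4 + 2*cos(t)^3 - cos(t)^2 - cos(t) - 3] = -(25*cos(t) + 3*cos(2*t) + 9*cos(3*t) + 2)*sin(t)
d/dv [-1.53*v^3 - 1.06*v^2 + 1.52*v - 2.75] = -4.59*v^2 - 2.12*v + 1.52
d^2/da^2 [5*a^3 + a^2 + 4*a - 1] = 30*a + 2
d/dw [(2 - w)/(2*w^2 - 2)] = (-w^2 + 2*w*(w - 2) + 1)/(2*(w^2 - 1)^2)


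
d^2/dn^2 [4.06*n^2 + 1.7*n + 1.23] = 8.12000000000000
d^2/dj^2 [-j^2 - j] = -2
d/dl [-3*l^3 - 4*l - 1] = -9*l^2 - 4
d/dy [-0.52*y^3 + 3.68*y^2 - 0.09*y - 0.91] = -1.56*y^2 + 7.36*y - 0.09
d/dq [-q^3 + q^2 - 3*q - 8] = -3*q^2 + 2*q - 3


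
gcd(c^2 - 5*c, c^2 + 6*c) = c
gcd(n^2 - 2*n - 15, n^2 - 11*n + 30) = n - 5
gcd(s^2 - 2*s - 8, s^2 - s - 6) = s + 2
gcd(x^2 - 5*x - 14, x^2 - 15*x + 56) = x - 7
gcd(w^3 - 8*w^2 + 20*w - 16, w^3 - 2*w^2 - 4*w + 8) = w^2 - 4*w + 4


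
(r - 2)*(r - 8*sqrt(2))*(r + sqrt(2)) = r^3 - 7*sqrt(2)*r^2 - 2*r^2 - 16*r + 14*sqrt(2)*r + 32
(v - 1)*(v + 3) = v^2 + 2*v - 3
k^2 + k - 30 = (k - 5)*(k + 6)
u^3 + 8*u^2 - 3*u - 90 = (u - 3)*(u + 5)*(u + 6)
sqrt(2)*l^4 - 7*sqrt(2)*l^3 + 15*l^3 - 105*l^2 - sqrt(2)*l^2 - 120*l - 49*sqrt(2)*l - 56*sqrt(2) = (l - 8)*(l + 1)*(l + 7*sqrt(2))*(sqrt(2)*l + 1)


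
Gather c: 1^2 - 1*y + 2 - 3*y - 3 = -4*y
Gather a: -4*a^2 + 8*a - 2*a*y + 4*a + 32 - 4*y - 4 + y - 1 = -4*a^2 + a*(12 - 2*y) - 3*y + 27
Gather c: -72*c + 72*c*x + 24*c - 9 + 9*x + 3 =c*(72*x - 48) + 9*x - 6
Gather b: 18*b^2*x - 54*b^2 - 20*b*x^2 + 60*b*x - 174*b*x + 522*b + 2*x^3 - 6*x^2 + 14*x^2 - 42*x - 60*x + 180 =b^2*(18*x - 54) + b*(-20*x^2 - 114*x + 522) + 2*x^3 + 8*x^2 - 102*x + 180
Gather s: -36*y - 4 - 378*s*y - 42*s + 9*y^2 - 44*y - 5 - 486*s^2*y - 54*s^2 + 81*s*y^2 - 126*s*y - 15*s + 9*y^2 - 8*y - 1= s^2*(-486*y - 54) + s*(81*y^2 - 504*y - 57) + 18*y^2 - 88*y - 10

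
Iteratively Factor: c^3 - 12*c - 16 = (c - 4)*(c^2 + 4*c + 4) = (c - 4)*(c + 2)*(c + 2)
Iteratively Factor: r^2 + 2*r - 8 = (r - 2)*(r + 4)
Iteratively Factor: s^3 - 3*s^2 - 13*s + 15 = (s - 5)*(s^2 + 2*s - 3) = (s - 5)*(s - 1)*(s + 3)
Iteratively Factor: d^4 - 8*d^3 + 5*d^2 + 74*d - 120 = (d - 5)*(d^3 - 3*d^2 - 10*d + 24) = (d - 5)*(d - 4)*(d^2 + d - 6) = (d - 5)*(d - 4)*(d + 3)*(d - 2)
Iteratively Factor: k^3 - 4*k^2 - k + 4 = (k - 1)*(k^2 - 3*k - 4) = (k - 1)*(k + 1)*(k - 4)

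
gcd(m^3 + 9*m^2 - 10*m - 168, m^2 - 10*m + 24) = m - 4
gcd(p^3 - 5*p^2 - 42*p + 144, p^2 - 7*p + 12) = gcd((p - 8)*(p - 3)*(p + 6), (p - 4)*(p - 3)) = p - 3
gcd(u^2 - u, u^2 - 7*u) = u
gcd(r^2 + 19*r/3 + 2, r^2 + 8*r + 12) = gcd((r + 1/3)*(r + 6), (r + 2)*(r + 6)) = r + 6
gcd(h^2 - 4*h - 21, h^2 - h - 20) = 1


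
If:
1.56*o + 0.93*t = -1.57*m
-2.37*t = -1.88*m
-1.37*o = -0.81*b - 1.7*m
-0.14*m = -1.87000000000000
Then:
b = -61.45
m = 13.36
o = -19.76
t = 10.60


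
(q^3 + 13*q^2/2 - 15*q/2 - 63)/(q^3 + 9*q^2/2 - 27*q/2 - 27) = (2*q + 7)/(2*q + 3)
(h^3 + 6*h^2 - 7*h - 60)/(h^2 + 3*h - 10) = (h^2 + h - 12)/(h - 2)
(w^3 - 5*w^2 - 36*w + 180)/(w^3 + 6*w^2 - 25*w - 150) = (w - 6)/(w + 5)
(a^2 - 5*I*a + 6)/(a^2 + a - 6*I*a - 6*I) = (a + I)/(a + 1)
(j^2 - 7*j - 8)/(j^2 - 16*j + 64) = (j + 1)/(j - 8)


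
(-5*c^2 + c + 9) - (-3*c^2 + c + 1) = 8 - 2*c^2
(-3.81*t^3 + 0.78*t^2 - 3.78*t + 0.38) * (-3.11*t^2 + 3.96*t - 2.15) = 11.8491*t^5 - 17.5134*t^4 + 23.0361*t^3 - 17.8276*t^2 + 9.6318*t - 0.817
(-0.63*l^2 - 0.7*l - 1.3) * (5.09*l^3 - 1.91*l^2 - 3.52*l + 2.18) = -3.2067*l^5 - 2.3597*l^4 - 3.0624*l^3 + 3.5736*l^2 + 3.05*l - 2.834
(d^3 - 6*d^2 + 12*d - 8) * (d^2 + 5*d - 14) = d^5 - d^4 - 32*d^3 + 136*d^2 - 208*d + 112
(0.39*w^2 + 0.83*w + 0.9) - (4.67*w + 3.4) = 0.39*w^2 - 3.84*w - 2.5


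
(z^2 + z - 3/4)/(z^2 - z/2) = (z + 3/2)/z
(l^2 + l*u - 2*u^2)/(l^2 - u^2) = (l + 2*u)/(l + u)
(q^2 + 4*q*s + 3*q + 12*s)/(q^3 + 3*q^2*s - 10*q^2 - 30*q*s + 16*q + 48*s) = (q^2 + 4*q*s + 3*q + 12*s)/(q^3 + 3*q^2*s - 10*q^2 - 30*q*s + 16*q + 48*s)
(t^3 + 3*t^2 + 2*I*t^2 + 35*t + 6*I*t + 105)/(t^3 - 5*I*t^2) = (t^2 + t*(3 + 7*I) + 21*I)/t^2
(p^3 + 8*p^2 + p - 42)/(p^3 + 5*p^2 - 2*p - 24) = (p + 7)/(p + 4)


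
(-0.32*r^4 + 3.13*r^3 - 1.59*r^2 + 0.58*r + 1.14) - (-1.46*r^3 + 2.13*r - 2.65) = -0.32*r^4 + 4.59*r^3 - 1.59*r^2 - 1.55*r + 3.79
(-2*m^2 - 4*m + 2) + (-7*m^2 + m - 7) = -9*m^2 - 3*m - 5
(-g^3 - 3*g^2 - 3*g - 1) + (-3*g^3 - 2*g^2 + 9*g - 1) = -4*g^3 - 5*g^2 + 6*g - 2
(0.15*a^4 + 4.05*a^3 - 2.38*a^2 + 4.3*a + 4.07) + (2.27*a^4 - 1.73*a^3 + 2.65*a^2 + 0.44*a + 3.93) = 2.42*a^4 + 2.32*a^3 + 0.27*a^2 + 4.74*a + 8.0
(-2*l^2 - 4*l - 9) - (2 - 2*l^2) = -4*l - 11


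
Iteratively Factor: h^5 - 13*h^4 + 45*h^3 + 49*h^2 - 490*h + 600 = (h - 5)*(h^4 - 8*h^3 + 5*h^2 + 74*h - 120) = (h - 5)^2*(h^3 - 3*h^2 - 10*h + 24) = (h - 5)^2*(h - 2)*(h^2 - h - 12) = (h - 5)^2*(h - 2)*(h + 3)*(h - 4)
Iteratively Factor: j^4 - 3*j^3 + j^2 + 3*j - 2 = (j - 2)*(j^3 - j^2 - j + 1) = (j - 2)*(j + 1)*(j^2 - 2*j + 1) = (j - 2)*(j - 1)*(j + 1)*(j - 1)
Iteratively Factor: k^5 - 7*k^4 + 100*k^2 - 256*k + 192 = (k + 4)*(k^4 - 11*k^3 + 44*k^2 - 76*k + 48) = (k - 4)*(k + 4)*(k^3 - 7*k^2 + 16*k - 12) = (k - 4)*(k - 3)*(k + 4)*(k^2 - 4*k + 4) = (k - 4)*(k - 3)*(k - 2)*(k + 4)*(k - 2)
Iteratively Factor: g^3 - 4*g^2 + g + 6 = (g - 3)*(g^2 - g - 2) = (g - 3)*(g + 1)*(g - 2)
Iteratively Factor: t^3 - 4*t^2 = (t - 4)*(t^2) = t*(t - 4)*(t)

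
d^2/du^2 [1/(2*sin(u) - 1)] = 2*(-sin(u) + cos(2*u) + 3)/(2*sin(u) - 1)^3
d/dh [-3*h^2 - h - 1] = -6*h - 1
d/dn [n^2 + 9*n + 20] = 2*n + 9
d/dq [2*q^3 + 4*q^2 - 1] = 2*q*(3*q + 4)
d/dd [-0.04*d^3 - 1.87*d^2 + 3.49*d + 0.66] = -0.12*d^2 - 3.74*d + 3.49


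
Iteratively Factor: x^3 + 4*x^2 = (x + 4)*(x^2) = x*(x + 4)*(x)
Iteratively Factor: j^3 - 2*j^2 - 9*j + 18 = (j - 3)*(j^2 + j - 6) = (j - 3)*(j - 2)*(j + 3)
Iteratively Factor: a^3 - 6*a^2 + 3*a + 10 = (a + 1)*(a^2 - 7*a + 10) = (a - 2)*(a + 1)*(a - 5)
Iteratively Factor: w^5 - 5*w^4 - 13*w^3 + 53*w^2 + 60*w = (w + 1)*(w^4 - 6*w^3 - 7*w^2 + 60*w) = (w - 5)*(w + 1)*(w^3 - w^2 - 12*w) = (w - 5)*(w + 1)*(w + 3)*(w^2 - 4*w) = (w - 5)*(w - 4)*(w + 1)*(w + 3)*(w)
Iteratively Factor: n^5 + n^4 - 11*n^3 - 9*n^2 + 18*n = (n + 2)*(n^4 - n^3 - 9*n^2 + 9*n) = n*(n + 2)*(n^3 - n^2 - 9*n + 9) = n*(n + 2)*(n + 3)*(n^2 - 4*n + 3) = n*(n - 3)*(n + 2)*(n + 3)*(n - 1)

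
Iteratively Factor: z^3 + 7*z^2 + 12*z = (z + 4)*(z^2 + 3*z) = z*(z + 4)*(z + 3)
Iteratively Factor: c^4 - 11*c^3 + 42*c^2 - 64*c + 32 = (c - 4)*(c^3 - 7*c^2 + 14*c - 8) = (c - 4)^2*(c^2 - 3*c + 2) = (c - 4)^2*(c - 1)*(c - 2)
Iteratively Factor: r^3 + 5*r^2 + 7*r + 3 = (r + 1)*(r^2 + 4*r + 3) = (r + 1)*(r + 3)*(r + 1)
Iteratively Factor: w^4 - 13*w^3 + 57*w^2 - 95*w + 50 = (w - 5)*(w^3 - 8*w^2 + 17*w - 10) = (w - 5)^2*(w^2 - 3*w + 2) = (w - 5)^2*(w - 1)*(w - 2)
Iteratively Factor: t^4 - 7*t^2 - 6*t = (t - 3)*(t^3 + 3*t^2 + 2*t) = t*(t - 3)*(t^2 + 3*t + 2) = t*(t - 3)*(t + 1)*(t + 2)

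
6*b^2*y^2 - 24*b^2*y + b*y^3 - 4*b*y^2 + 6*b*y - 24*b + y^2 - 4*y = (6*b + y)*(y - 4)*(b*y + 1)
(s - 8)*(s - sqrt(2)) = s^2 - 8*s - sqrt(2)*s + 8*sqrt(2)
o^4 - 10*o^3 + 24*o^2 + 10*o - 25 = (o - 5)^2*(o - 1)*(o + 1)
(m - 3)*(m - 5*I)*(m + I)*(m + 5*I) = m^4 - 3*m^3 + I*m^3 + 25*m^2 - 3*I*m^2 - 75*m + 25*I*m - 75*I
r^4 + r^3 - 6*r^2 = r^2*(r - 2)*(r + 3)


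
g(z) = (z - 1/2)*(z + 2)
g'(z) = 2*z + 3/2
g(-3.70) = 7.14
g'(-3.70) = -5.90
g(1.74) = 4.64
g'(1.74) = 4.98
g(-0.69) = -1.56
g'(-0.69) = 0.12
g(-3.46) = 5.78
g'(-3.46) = -5.42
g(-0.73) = -1.56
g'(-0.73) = 0.04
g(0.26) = -0.54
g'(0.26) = 2.02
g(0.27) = -0.52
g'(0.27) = 2.04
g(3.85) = 19.60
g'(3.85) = 9.20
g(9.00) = 93.50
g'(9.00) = 19.50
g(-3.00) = 3.50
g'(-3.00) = -4.50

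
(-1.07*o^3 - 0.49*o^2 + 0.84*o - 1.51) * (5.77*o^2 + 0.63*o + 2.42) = -6.1739*o^5 - 3.5014*o^4 + 1.9487*o^3 - 9.3693*o^2 + 1.0815*o - 3.6542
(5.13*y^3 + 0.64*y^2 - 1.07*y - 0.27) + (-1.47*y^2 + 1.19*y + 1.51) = 5.13*y^3 - 0.83*y^2 + 0.12*y + 1.24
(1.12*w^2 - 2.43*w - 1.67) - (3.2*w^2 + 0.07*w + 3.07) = -2.08*w^2 - 2.5*w - 4.74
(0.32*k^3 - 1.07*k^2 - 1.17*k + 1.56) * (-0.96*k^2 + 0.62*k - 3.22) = -0.3072*k^5 + 1.2256*k^4 - 0.5706*k^3 + 1.2224*k^2 + 4.7346*k - 5.0232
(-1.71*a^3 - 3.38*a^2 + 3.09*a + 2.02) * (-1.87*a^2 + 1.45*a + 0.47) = 3.1977*a^5 + 3.8411*a^4 - 11.483*a^3 - 0.8855*a^2 + 4.3813*a + 0.9494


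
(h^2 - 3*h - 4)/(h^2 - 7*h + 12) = (h + 1)/(h - 3)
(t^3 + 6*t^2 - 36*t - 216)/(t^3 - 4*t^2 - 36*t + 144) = (t + 6)/(t - 4)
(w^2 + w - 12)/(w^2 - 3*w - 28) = (w - 3)/(w - 7)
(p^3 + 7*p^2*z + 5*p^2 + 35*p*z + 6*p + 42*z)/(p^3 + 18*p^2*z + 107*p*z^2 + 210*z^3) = (p^2 + 5*p + 6)/(p^2 + 11*p*z + 30*z^2)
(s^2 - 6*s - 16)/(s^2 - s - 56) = (s + 2)/(s + 7)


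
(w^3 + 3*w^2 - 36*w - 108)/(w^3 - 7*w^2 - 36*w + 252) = (w + 3)/(w - 7)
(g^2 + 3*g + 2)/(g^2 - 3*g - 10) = (g + 1)/(g - 5)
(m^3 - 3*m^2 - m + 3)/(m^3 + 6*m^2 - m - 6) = (m - 3)/(m + 6)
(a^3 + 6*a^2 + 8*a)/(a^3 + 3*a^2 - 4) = a*(a + 4)/(a^2 + a - 2)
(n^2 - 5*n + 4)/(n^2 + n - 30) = (n^2 - 5*n + 4)/(n^2 + n - 30)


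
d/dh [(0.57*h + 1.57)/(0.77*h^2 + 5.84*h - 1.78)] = (0.4389*h^2 + 3.3288*h - (0.57*h + 1.57)*(1.54*h + 5.84) - 1.0146)/(0.77*h^2 + 5.84*h - 1.78)^2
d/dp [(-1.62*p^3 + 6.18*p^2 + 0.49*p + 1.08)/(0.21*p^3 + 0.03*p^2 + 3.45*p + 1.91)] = (2.22044604925031e-16*p^5 - 1.3464*p^4 - 11.3838*p^3 + 11.3433*p^2 + 23.5428*p - 2.7901)/(0.0441*p^6 + 0.0126*p^5 + 1.4499*p^4 + 1.0092*p^3 + 12.0171*p^2 + 13.179*p + 3.6481)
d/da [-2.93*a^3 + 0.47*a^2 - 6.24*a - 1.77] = -8.79*a^2 + 0.94*a - 6.24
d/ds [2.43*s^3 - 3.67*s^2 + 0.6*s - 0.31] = 7.29*s^2 - 7.34*s + 0.6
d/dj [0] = 0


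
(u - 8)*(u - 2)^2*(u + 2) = u^4 - 10*u^3 + 12*u^2 + 40*u - 64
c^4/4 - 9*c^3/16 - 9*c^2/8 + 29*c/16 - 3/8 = (c/4 + 1/2)*(c - 3)*(c - 1)*(c - 1/4)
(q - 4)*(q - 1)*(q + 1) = q^3 - 4*q^2 - q + 4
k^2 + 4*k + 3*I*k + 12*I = (k + 4)*(k + 3*I)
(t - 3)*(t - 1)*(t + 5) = t^3 + t^2 - 17*t + 15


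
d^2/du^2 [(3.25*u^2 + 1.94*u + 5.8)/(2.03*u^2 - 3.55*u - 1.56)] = (62.831342*u^3 + 205.15992*u^2 - 213.924648*u + 177.25484)/(8.365427*u^6 - 43.887585*u^5 + 57.463413*u^4 + 22.713965*u^3 - 44.159076*u^2 - 25.91784*u - 3.796416)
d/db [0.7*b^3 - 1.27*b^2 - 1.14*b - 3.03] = 2.1*b^2 - 2.54*b - 1.14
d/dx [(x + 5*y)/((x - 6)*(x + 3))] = (-x^2 - 10*x*y + 15*y - 18)/(x^4 - 6*x^3 - 27*x^2 + 108*x + 324)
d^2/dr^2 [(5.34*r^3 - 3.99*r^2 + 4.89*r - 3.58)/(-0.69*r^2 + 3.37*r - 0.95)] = (3.5527136788005e-15*r^5 - 4.26325641456066e-14*r^4 - 100.391316*r^3 + 97.1100180000001*r^2 - 59.631174*r + 52.513304)/(0.328509*r^6 - 4.813371*r^5 + 24.865668*r^4 - 51.526963*r^3 + 34.23534*r^2 - 9.124275*r + 0.857375)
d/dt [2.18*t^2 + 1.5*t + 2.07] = 4.36*t + 1.5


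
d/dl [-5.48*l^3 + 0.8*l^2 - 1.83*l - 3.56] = -16.44*l^2 + 1.6*l - 1.83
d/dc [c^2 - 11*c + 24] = 2*c - 11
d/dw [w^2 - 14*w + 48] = 2*w - 14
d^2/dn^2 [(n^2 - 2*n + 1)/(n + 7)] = 128/(n^3 + 21*n^2 + 147*n + 343)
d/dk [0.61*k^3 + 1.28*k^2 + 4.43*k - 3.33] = 1.83*k^2 + 2.56*k + 4.43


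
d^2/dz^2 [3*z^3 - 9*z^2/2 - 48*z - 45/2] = 18*z - 9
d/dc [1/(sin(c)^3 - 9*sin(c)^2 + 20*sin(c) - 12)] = (-3*sin(c)^2 + 18*sin(c) - 20)*cos(c)/(sin(c)^3 - 9*sin(c)^2 + 20*sin(c) - 12)^2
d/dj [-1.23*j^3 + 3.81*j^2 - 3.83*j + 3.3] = -3.69*j^2 + 7.62*j - 3.83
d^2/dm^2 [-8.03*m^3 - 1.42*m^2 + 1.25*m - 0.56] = -48.18*m - 2.84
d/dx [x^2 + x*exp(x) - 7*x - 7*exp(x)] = x*exp(x) + 2*x - 6*exp(x) - 7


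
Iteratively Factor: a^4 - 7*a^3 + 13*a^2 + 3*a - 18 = (a - 2)*(a^3 - 5*a^2 + 3*a + 9) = (a - 3)*(a - 2)*(a^2 - 2*a - 3) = (a - 3)^2*(a - 2)*(a + 1)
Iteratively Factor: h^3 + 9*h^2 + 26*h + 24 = (h + 3)*(h^2 + 6*h + 8) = (h + 3)*(h + 4)*(h + 2)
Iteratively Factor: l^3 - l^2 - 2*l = (l + 1)*(l^2 - 2*l) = l*(l + 1)*(l - 2)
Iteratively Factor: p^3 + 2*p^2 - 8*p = (p + 4)*(p^2 - 2*p) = p*(p + 4)*(p - 2)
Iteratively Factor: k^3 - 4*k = (k + 2)*(k^2 - 2*k) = (k - 2)*(k + 2)*(k)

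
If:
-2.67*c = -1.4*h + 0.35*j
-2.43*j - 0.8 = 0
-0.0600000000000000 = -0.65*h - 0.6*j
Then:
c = 0.25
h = 0.40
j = -0.33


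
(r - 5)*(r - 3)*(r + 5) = r^3 - 3*r^2 - 25*r + 75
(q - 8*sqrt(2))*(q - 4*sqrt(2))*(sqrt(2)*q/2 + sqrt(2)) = sqrt(2)*q^3/2 - 12*q^2 + sqrt(2)*q^2 - 24*q + 32*sqrt(2)*q + 64*sqrt(2)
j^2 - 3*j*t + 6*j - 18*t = (j + 6)*(j - 3*t)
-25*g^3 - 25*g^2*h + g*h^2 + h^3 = (-5*g + h)*(g + h)*(5*g + h)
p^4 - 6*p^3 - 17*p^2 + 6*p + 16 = (p - 8)*(p - 1)*(p + 1)*(p + 2)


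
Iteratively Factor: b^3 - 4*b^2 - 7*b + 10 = (b + 2)*(b^2 - 6*b + 5) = (b - 1)*(b + 2)*(b - 5)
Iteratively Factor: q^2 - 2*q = (q)*(q - 2)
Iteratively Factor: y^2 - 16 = (y - 4)*(y + 4)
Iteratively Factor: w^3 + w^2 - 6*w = (w - 2)*(w^2 + 3*w) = (w - 2)*(w + 3)*(w)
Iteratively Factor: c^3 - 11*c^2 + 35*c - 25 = (c - 1)*(c^2 - 10*c + 25) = (c - 5)*(c - 1)*(c - 5)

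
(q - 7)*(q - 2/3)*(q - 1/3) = q^3 - 8*q^2 + 65*q/9 - 14/9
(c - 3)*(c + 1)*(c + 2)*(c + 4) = c^4 + 4*c^3 - 7*c^2 - 34*c - 24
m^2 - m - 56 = (m - 8)*(m + 7)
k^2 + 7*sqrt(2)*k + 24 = (k + 3*sqrt(2))*(k + 4*sqrt(2))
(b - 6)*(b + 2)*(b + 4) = b^3 - 28*b - 48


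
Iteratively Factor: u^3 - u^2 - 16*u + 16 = (u - 4)*(u^2 + 3*u - 4) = (u - 4)*(u - 1)*(u + 4)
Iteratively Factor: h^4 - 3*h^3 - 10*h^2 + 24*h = (h)*(h^3 - 3*h^2 - 10*h + 24) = h*(h + 3)*(h^2 - 6*h + 8) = h*(h - 2)*(h + 3)*(h - 4)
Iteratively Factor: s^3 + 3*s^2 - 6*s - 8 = (s - 2)*(s^2 + 5*s + 4) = (s - 2)*(s + 1)*(s + 4)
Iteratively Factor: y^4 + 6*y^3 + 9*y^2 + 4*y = (y)*(y^3 + 6*y^2 + 9*y + 4) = y*(y + 1)*(y^2 + 5*y + 4) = y*(y + 1)*(y + 4)*(y + 1)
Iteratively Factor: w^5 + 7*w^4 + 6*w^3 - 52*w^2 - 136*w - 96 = (w + 4)*(w^4 + 3*w^3 - 6*w^2 - 28*w - 24) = (w + 2)*(w + 4)*(w^3 + w^2 - 8*w - 12) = (w + 2)^2*(w + 4)*(w^2 - w - 6) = (w + 2)^3*(w + 4)*(w - 3)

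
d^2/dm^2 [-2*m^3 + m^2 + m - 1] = 2 - 12*m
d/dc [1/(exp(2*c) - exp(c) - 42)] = (1 - 2*exp(c))*exp(c)/(-exp(2*c) + exp(c) + 42)^2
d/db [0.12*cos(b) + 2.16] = -0.12*sin(b)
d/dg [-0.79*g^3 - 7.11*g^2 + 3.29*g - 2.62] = -2.37*g^2 - 14.22*g + 3.29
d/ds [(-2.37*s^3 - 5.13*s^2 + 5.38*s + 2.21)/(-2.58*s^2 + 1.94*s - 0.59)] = (6.1146*s^4 - 9.1956*s^3 + 8.1231*s^2 + 17.457*s - 7.4616)/(6.6564*s^4 - 10.0104*s^3 + 6.808*s^2 - 2.2892*s + 0.3481)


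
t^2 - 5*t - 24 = (t - 8)*(t + 3)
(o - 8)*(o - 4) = o^2 - 12*o + 32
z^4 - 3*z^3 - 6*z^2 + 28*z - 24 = (z - 2)^3*(z + 3)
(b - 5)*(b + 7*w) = b^2 + 7*b*w - 5*b - 35*w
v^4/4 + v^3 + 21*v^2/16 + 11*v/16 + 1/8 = (v/4 + 1/4)*(v + 1/2)^2*(v + 2)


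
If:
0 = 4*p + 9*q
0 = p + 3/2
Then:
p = -3/2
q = 2/3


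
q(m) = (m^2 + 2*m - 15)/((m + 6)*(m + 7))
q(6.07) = 0.22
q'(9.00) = 0.04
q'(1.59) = 0.11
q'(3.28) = 0.08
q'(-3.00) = 0.25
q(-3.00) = -1.00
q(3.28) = 0.02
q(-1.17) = -0.57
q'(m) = (2*m + 2)/((m + 6)*(m + 7)) - (m^2 + 2*m - 15)/((m + 6)*(m + 7)^2) - (m^2 + 2*m - 15)/((m + 6)^2*(m + 7)) = (11*m^2 + 114*m + 279)/(m^4 + 26*m^3 + 253*m^2 + 1092*m + 1764)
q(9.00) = 0.35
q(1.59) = -0.14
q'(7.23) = 0.05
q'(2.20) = 0.10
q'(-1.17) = 0.20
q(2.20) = -0.08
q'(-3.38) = 0.22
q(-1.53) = -0.64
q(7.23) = 0.27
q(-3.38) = -1.09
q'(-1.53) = 0.22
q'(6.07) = 0.06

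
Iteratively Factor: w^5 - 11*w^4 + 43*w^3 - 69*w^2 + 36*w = (w - 1)*(w^4 - 10*w^3 + 33*w^2 - 36*w) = (w - 4)*(w - 1)*(w^3 - 6*w^2 + 9*w) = (w - 4)*(w - 3)*(w - 1)*(w^2 - 3*w) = (w - 4)*(w - 3)^2*(w - 1)*(w)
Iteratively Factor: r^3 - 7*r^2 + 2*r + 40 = (r - 4)*(r^2 - 3*r - 10) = (r - 5)*(r - 4)*(r + 2)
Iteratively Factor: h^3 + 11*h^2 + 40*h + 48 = (h + 4)*(h^2 + 7*h + 12) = (h + 3)*(h + 4)*(h + 4)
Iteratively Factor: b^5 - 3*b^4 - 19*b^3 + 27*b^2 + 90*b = (b + 3)*(b^4 - 6*b^3 - b^2 + 30*b) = (b + 2)*(b + 3)*(b^3 - 8*b^2 + 15*b) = b*(b + 2)*(b + 3)*(b^2 - 8*b + 15) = b*(b - 5)*(b + 2)*(b + 3)*(b - 3)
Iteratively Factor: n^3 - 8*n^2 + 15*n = (n - 5)*(n^2 - 3*n) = (n - 5)*(n - 3)*(n)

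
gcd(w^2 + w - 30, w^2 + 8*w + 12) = w + 6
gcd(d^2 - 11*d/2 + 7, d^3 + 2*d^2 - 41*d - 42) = 1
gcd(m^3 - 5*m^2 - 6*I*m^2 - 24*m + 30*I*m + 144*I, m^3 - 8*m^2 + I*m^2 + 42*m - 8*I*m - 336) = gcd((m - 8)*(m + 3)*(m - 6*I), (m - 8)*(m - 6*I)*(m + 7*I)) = m^2 + m*(-8 - 6*I) + 48*I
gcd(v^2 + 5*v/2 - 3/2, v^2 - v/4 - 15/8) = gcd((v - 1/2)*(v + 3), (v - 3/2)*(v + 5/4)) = 1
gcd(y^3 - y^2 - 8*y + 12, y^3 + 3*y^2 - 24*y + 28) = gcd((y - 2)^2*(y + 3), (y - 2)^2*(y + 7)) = y^2 - 4*y + 4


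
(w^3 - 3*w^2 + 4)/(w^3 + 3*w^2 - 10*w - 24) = (w^3 - 3*w^2 + 4)/(w^3 + 3*w^2 - 10*w - 24)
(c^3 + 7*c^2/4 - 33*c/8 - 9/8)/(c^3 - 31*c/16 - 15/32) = 4*(c + 3)/(4*c + 5)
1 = 1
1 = 1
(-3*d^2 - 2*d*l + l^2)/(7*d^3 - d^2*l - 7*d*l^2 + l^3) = (-3*d + l)/(7*d^2 - 8*d*l + l^2)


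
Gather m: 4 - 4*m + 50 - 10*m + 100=154 - 14*m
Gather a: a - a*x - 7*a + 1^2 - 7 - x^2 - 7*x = a*(-x - 6) - x^2 - 7*x - 6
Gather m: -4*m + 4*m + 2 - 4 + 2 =0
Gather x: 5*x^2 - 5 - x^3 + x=-x^3 + 5*x^2 + x - 5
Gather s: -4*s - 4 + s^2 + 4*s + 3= s^2 - 1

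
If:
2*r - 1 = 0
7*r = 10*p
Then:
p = 7/20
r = 1/2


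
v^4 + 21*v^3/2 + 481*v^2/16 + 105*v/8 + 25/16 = (v + 1/4)^2*(v + 5)^2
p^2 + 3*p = p*(p + 3)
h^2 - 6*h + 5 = (h - 5)*(h - 1)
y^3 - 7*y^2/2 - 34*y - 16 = (y - 8)*(y + 1/2)*(y + 4)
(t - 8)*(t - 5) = t^2 - 13*t + 40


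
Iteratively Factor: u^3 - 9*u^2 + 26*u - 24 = (u - 2)*(u^2 - 7*u + 12) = (u - 3)*(u - 2)*(u - 4)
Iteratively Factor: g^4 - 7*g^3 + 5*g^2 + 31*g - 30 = (g + 2)*(g^3 - 9*g^2 + 23*g - 15) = (g - 5)*(g + 2)*(g^2 - 4*g + 3) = (g - 5)*(g - 1)*(g + 2)*(g - 3)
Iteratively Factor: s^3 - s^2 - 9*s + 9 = (s + 3)*(s^2 - 4*s + 3) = (s - 1)*(s + 3)*(s - 3)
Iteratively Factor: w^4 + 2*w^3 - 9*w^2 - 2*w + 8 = (w + 1)*(w^3 + w^2 - 10*w + 8) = (w - 2)*(w + 1)*(w^2 + 3*w - 4) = (w - 2)*(w + 1)*(w + 4)*(w - 1)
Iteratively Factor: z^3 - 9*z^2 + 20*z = (z - 4)*(z^2 - 5*z) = z*(z - 4)*(z - 5)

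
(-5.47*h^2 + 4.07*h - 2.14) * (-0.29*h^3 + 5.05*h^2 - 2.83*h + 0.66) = 1.5863*h^5 - 28.8038*h^4 + 36.6542*h^3 - 25.9353*h^2 + 8.7424*h - 1.4124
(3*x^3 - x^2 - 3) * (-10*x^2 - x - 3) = -30*x^5 + 7*x^4 - 8*x^3 + 33*x^2 + 3*x + 9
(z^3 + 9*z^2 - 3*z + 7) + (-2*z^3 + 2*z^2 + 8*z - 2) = -z^3 + 11*z^2 + 5*z + 5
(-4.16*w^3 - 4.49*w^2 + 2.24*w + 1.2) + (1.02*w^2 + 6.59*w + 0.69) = -4.16*w^3 - 3.47*w^2 + 8.83*w + 1.89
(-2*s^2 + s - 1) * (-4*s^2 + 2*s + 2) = 8*s^4 - 8*s^3 + 2*s^2 - 2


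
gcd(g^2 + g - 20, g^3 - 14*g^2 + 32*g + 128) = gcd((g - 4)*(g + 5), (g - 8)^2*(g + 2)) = 1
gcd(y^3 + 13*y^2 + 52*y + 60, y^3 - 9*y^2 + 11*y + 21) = 1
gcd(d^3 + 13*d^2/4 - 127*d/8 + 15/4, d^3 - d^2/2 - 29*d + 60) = d^2 + 7*d/2 - 15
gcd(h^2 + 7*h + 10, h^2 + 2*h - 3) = 1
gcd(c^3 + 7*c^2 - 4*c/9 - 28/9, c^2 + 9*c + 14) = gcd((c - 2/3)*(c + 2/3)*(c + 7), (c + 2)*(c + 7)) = c + 7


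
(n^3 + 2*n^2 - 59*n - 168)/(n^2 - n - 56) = n + 3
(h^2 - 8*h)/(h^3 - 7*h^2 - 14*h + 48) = h/(h^2 + h - 6)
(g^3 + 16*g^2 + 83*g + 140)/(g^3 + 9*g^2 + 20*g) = (g + 7)/g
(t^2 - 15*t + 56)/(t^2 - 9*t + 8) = (t - 7)/(t - 1)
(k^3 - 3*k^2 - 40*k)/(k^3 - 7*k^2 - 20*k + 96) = k*(k + 5)/(k^2 + k - 12)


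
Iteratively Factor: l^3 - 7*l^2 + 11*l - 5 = (l - 1)*(l^2 - 6*l + 5) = (l - 1)^2*(l - 5)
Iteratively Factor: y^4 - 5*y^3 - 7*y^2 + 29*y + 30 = (y + 1)*(y^3 - 6*y^2 - y + 30) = (y - 5)*(y + 1)*(y^2 - y - 6) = (y - 5)*(y - 3)*(y + 1)*(y + 2)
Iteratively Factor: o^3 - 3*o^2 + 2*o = (o)*(o^2 - 3*o + 2) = o*(o - 1)*(o - 2)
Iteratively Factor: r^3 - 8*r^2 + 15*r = (r)*(r^2 - 8*r + 15) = r*(r - 5)*(r - 3)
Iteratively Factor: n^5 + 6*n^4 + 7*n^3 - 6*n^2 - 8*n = (n + 2)*(n^4 + 4*n^3 - n^2 - 4*n) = n*(n + 2)*(n^3 + 4*n^2 - n - 4) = n*(n + 1)*(n + 2)*(n^2 + 3*n - 4) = n*(n - 1)*(n + 1)*(n + 2)*(n + 4)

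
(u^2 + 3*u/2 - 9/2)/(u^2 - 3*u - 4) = (-2*u^2 - 3*u + 9)/(2*(-u^2 + 3*u + 4))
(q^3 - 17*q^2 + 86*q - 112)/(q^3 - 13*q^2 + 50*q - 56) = (q - 8)/(q - 4)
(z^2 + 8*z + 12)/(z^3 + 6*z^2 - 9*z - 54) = (z + 2)/(z^2 - 9)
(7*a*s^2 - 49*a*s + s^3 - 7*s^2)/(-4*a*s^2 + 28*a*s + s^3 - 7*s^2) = (7*a + s)/(-4*a + s)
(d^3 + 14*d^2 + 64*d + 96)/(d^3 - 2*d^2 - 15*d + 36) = (d^2 + 10*d + 24)/(d^2 - 6*d + 9)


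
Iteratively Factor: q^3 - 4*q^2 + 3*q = (q)*(q^2 - 4*q + 3) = q*(q - 1)*(q - 3)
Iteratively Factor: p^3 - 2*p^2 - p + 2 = (p - 2)*(p^2 - 1) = (p - 2)*(p - 1)*(p + 1)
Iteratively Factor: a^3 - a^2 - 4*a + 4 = (a - 2)*(a^2 + a - 2) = (a - 2)*(a + 2)*(a - 1)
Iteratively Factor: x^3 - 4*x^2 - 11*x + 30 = (x - 2)*(x^2 - 2*x - 15) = (x - 5)*(x - 2)*(x + 3)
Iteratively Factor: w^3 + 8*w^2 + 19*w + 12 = (w + 1)*(w^2 + 7*w + 12) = (w + 1)*(w + 3)*(w + 4)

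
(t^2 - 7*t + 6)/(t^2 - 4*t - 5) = (-t^2 + 7*t - 6)/(-t^2 + 4*t + 5)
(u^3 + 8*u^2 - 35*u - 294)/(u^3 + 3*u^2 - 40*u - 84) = (u + 7)/(u + 2)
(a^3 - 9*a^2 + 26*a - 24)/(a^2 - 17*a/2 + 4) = 2*(a^3 - 9*a^2 + 26*a - 24)/(2*a^2 - 17*a + 8)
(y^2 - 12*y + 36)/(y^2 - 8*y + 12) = (y - 6)/(y - 2)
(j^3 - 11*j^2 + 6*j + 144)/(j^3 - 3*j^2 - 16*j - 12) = (j^2 - 5*j - 24)/(j^2 + 3*j + 2)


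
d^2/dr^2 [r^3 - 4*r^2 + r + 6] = 6*r - 8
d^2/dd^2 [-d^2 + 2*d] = -2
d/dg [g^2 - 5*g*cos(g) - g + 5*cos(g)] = 5*g*sin(g) + 2*g - 5*sqrt(2)*sin(g + pi/4) - 1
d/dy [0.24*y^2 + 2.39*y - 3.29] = 0.48*y + 2.39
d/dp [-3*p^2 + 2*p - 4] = 2 - 6*p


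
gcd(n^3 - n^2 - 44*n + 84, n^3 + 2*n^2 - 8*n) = n - 2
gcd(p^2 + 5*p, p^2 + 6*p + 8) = 1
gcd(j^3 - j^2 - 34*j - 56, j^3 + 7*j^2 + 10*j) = j + 2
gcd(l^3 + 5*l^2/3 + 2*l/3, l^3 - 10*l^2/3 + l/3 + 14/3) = l + 1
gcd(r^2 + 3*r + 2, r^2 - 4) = r + 2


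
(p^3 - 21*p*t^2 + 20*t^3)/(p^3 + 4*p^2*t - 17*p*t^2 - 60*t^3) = (p - t)/(p + 3*t)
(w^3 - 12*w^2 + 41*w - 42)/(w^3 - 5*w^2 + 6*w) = (w - 7)/w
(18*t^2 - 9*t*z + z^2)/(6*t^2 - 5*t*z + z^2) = (-6*t + z)/(-2*t + z)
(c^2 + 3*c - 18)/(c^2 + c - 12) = (c + 6)/(c + 4)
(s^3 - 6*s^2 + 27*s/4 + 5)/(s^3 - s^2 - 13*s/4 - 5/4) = (s - 4)/(s + 1)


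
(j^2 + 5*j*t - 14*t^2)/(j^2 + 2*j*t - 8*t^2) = (j + 7*t)/(j + 4*t)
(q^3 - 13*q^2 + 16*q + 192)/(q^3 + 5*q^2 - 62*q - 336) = (q^2 - 5*q - 24)/(q^2 + 13*q + 42)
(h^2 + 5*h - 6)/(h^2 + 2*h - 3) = (h + 6)/(h + 3)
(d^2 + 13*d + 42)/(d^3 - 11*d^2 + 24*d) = (d^2 + 13*d + 42)/(d*(d^2 - 11*d + 24))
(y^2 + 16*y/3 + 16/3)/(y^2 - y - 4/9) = 3*(3*y^2 + 16*y + 16)/(9*y^2 - 9*y - 4)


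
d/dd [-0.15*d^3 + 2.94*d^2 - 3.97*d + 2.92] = -0.45*d^2 + 5.88*d - 3.97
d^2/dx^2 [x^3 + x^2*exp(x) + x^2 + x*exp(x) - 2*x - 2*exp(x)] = x^2*exp(x) + 5*x*exp(x) + 6*x + 2*exp(x) + 2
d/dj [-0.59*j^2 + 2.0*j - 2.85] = 2.0 - 1.18*j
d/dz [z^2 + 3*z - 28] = 2*z + 3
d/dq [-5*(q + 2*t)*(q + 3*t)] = -10*q - 25*t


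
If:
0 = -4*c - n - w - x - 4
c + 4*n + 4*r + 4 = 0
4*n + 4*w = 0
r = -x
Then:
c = -x/4 - 1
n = 17*x/16 - 3/4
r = -x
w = 3/4 - 17*x/16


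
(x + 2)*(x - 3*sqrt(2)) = x^2 - 3*sqrt(2)*x + 2*x - 6*sqrt(2)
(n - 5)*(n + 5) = n^2 - 25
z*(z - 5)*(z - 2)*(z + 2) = z^4 - 5*z^3 - 4*z^2 + 20*z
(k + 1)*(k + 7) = k^2 + 8*k + 7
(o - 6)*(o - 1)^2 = o^3 - 8*o^2 + 13*o - 6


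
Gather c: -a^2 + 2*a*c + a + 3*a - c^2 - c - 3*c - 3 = -a^2 + 4*a - c^2 + c*(2*a - 4) - 3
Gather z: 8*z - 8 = 8*z - 8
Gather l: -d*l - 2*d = -d*l - 2*d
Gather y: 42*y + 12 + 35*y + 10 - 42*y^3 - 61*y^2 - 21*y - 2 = -42*y^3 - 61*y^2 + 56*y + 20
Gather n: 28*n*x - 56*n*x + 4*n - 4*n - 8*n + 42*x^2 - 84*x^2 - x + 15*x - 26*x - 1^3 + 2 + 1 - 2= n*(-28*x - 8) - 42*x^2 - 12*x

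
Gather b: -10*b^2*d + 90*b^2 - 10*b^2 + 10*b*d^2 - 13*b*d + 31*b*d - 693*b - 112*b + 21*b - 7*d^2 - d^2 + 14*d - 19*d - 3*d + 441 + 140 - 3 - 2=b^2*(80 - 10*d) + b*(10*d^2 + 18*d - 784) - 8*d^2 - 8*d + 576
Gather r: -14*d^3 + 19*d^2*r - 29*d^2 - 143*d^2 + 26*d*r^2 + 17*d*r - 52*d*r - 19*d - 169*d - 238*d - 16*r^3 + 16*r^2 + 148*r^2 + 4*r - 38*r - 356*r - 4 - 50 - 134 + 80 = -14*d^3 - 172*d^2 - 426*d - 16*r^3 + r^2*(26*d + 164) + r*(19*d^2 - 35*d - 390) - 108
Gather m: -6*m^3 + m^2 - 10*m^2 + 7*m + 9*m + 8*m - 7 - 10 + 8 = -6*m^3 - 9*m^2 + 24*m - 9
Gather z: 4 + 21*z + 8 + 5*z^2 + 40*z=5*z^2 + 61*z + 12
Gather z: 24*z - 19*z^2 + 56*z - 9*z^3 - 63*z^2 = -9*z^3 - 82*z^2 + 80*z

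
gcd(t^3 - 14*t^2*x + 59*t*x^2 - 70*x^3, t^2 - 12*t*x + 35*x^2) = t^2 - 12*t*x + 35*x^2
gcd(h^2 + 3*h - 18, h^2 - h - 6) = h - 3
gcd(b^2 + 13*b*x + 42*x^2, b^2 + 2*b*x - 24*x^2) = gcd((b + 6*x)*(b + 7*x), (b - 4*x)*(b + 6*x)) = b + 6*x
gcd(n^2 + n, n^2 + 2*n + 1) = n + 1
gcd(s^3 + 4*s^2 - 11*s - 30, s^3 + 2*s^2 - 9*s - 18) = s^2 - s - 6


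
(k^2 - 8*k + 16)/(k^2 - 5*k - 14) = (-k^2 + 8*k - 16)/(-k^2 + 5*k + 14)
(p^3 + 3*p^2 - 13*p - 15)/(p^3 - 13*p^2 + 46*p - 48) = (p^2 + 6*p + 5)/(p^2 - 10*p + 16)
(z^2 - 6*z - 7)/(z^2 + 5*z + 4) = (z - 7)/(z + 4)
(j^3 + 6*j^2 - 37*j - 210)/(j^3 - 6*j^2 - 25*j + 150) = (j + 7)/(j - 5)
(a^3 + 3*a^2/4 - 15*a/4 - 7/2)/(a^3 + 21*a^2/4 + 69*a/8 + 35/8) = 2*(a - 2)/(2*a + 5)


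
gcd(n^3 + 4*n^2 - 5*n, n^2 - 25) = n + 5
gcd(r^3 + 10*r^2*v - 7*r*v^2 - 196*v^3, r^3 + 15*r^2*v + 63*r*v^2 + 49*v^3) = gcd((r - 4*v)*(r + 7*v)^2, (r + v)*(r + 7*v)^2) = r^2 + 14*r*v + 49*v^2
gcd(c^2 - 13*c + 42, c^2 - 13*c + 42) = c^2 - 13*c + 42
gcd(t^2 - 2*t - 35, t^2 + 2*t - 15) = t + 5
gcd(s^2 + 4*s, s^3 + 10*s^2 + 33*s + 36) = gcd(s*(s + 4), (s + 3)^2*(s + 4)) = s + 4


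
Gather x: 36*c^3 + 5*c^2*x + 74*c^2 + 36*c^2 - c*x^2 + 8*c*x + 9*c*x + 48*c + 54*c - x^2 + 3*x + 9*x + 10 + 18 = 36*c^3 + 110*c^2 + 102*c + x^2*(-c - 1) + x*(5*c^2 + 17*c + 12) + 28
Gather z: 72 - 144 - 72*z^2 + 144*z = -72*z^2 + 144*z - 72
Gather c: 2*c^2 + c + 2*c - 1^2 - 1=2*c^2 + 3*c - 2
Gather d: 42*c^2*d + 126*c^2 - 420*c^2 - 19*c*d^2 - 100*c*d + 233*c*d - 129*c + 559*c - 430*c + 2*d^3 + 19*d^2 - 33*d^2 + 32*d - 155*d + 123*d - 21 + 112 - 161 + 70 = -294*c^2 + 2*d^3 + d^2*(-19*c - 14) + d*(42*c^2 + 133*c)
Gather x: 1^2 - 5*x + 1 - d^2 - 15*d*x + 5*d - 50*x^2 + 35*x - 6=-d^2 + 5*d - 50*x^2 + x*(30 - 15*d) - 4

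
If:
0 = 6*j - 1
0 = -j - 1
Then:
No Solution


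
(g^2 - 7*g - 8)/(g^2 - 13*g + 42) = (g^2 - 7*g - 8)/(g^2 - 13*g + 42)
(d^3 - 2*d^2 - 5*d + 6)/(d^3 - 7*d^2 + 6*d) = (d^2 - d - 6)/(d*(d - 6))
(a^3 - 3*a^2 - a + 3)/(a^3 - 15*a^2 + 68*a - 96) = (a^2 - 1)/(a^2 - 12*a + 32)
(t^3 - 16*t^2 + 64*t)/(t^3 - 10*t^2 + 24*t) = (t^2 - 16*t + 64)/(t^2 - 10*t + 24)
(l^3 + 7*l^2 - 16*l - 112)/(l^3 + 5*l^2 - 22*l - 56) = (l + 4)/(l + 2)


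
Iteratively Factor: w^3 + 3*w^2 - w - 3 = (w + 1)*(w^2 + 2*w - 3) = (w + 1)*(w + 3)*(w - 1)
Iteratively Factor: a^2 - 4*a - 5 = (a - 5)*(a + 1)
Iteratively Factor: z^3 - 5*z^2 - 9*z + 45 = (z + 3)*(z^2 - 8*z + 15) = (z - 3)*(z + 3)*(z - 5)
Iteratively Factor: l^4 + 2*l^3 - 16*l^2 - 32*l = (l + 2)*(l^3 - 16*l) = (l + 2)*(l + 4)*(l^2 - 4*l) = l*(l + 2)*(l + 4)*(l - 4)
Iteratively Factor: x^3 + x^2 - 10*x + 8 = (x - 2)*(x^2 + 3*x - 4) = (x - 2)*(x - 1)*(x + 4)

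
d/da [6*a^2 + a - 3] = 12*a + 1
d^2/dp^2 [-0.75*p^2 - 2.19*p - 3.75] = -1.50000000000000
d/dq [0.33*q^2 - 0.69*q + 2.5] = 0.66*q - 0.69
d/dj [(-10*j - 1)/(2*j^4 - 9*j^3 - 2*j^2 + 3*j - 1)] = (60*j^4 - 172*j^3 - 47*j^2 - 4*j + 13)/(4*j^8 - 36*j^7 + 73*j^6 + 48*j^5 - 54*j^4 + 6*j^3 + 13*j^2 - 6*j + 1)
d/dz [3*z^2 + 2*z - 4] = 6*z + 2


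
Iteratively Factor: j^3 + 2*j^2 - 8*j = (j + 4)*(j^2 - 2*j) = (j - 2)*(j + 4)*(j)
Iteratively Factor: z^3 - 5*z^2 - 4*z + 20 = (z - 5)*(z^2 - 4) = (z - 5)*(z - 2)*(z + 2)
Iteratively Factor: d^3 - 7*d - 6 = (d + 2)*(d^2 - 2*d - 3) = (d + 1)*(d + 2)*(d - 3)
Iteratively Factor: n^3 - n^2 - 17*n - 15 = (n - 5)*(n^2 + 4*n + 3) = (n - 5)*(n + 3)*(n + 1)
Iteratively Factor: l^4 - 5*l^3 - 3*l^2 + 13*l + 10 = (l - 2)*(l^3 - 3*l^2 - 9*l - 5) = (l - 2)*(l + 1)*(l^2 - 4*l - 5) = (l - 5)*(l - 2)*(l + 1)*(l + 1)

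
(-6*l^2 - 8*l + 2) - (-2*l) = -6*l^2 - 6*l + 2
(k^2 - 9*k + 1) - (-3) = k^2 - 9*k + 4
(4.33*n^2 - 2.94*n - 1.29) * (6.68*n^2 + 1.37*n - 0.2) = 28.9244*n^4 - 13.7071*n^3 - 13.511*n^2 - 1.1793*n + 0.258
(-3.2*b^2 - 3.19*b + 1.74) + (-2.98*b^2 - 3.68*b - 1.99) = -6.18*b^2 - 6.87*b - 0.25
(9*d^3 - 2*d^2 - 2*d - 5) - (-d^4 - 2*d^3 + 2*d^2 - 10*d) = d^4 + 11*d^3 - 4*d^2 + 8*d - 5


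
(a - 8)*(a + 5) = a^2 - 3*a - 40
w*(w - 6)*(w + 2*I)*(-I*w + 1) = -I*w^4 + 3*w^3 + 6*I*w^3 - 18*w^2 + 2*I*w^2 - 12*I*w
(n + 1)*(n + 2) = n^2 + 3*n + 2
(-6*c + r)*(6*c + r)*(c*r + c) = -36*c^3*r - 36*c^3 + c*r^3 + c*r^2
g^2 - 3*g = g*(g - 3)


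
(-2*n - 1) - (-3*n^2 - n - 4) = 3*n^2 - n + 3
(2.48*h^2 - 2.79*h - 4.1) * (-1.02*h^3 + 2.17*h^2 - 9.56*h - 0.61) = -2.5296*h^5 + 8.2274*h^4 - 25.5811*h^3 + 16.2626*h^2 + 40.8979*h + 2.501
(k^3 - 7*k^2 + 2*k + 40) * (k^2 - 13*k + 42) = k^5 - 20*k^4 + 135*k^3 - 280*k^2 - 436*k + 1680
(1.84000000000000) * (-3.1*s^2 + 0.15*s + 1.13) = -5.704*s^2 + 0.276*s + 2.0792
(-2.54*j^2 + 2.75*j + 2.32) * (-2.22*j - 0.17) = 5.6388*j^3 - 5.6732*j^2 - 5.6179*j - 0.3944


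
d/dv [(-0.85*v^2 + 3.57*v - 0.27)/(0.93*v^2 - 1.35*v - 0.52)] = (-2.1726*v^2 + 1.3862*v - 2.2209)/(0.8649*v^4 - 2.511*v^3 + 0.8553*v^2 + 1.404*v + 0.2704)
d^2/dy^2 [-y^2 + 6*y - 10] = -2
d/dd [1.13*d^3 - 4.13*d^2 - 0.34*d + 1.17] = 3.39*d^2 - 8.26*d - 0.34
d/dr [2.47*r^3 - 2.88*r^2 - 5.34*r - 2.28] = 7.41*r^2 - 5.76*r - 5.34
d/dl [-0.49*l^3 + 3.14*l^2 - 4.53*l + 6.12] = -1.47*l^2 + 6.28*l - 4.53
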